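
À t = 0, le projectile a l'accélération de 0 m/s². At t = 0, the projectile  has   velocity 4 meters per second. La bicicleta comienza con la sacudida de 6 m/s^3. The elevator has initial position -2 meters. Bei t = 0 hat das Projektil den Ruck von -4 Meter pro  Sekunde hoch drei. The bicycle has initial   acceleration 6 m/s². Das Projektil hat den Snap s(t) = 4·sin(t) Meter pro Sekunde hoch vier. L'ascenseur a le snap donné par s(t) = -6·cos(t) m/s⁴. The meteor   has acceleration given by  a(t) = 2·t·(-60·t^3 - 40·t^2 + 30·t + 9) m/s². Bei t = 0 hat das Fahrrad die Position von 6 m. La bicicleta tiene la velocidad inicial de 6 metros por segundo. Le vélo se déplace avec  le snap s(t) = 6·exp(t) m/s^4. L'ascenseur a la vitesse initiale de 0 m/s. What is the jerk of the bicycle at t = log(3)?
To solve this, we need to take 1 antiderivative of our snap equation s(t) = 6·exp(t). Taking ∫s(t)dt and applying j(0) = 6, we find j(t) = 6·exp(t). Using j(t) = 6·exp(t) and substituting t = log(3), we find j = 18.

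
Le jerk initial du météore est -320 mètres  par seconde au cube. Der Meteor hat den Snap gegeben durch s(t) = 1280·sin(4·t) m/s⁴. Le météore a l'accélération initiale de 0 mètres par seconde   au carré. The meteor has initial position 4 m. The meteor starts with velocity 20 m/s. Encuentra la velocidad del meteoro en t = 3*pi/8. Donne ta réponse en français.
Nous devons trouver la primitive de notre équation du snap s(t) = 1280·sin(4·t) 3 fois. En prenant ∫s(t)dt et en appliquant j(0) = -320, nous trouvons j(t) = -320·cos(4·t). En prenant ∫j(t)dt et en appliquant a(0) = 0, nous trouvons a(t) = -80·sin(4·t). La primitive de l'accélération est la vitesse. En utilisant v(0) = 20, nous obtenons v(t) = 20·cos(4·t). Nous avons la vitesse v(t) = 20·cos(4·t). En substituant t = 3*pi/8: v(3*pi/8) = 0.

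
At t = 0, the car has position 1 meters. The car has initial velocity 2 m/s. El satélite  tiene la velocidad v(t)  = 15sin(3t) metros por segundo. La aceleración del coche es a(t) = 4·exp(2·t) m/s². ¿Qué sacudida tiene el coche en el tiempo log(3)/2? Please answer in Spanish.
Partiendo de la aceleración a(t) = 4·exp(2·t), tomamos 1 derivada. La derivada de la aceleración da la sacudida: j(t) = 8·exp(2·t). Usando j(t) = 8·exp(2·t) y sustituyendo t = log(3)/2, encontramos j = 24.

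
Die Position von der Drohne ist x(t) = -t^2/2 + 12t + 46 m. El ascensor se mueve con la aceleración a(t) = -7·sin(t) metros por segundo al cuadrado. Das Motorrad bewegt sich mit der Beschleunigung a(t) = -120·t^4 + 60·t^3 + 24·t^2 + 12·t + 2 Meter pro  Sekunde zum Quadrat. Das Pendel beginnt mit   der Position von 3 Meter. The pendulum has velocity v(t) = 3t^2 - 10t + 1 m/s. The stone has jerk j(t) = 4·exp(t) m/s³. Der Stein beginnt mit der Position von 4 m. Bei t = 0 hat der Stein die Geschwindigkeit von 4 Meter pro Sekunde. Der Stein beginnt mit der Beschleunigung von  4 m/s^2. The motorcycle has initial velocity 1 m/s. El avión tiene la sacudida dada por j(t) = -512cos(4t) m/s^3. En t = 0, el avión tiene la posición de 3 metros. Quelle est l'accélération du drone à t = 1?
Pour résoudre ceci, nous devons prendre 2 dérivées de notre équation de la position x(t) = -t^2/2 + 12·t + 46. En dérivant la position, nous obtenons la vitesse: v(t) = 12 - t. La dérivée de la vitesse donne l'accélération: a(t) = -1. De l'équation de l'accélération a(t) = -1, nous substituons t = 1 pour obtenir a = -1.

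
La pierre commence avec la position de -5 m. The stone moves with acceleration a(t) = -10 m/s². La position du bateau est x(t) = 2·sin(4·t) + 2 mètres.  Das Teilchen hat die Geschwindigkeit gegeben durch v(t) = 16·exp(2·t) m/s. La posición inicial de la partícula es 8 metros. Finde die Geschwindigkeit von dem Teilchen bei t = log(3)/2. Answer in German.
Wir haben die Geschwindigkeit v(t) = 16·exp(2·t). Durch Einsetzen von t = log(3)/2: v(log(3)/2) = 48.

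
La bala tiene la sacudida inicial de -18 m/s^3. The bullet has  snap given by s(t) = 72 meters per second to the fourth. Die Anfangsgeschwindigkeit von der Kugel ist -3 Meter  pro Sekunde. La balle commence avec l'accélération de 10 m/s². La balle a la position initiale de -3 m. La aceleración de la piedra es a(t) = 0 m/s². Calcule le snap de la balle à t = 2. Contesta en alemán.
Aus der Gleichung für den Snap s(t) = 72, setzen wir t = 2 ein und erhalten s = 72.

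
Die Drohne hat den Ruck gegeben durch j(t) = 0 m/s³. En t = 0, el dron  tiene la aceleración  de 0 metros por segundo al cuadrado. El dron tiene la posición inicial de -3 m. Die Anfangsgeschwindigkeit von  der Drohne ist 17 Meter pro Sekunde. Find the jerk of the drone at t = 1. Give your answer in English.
We have jerk j(t) = 0. Substituting t = 1: j(1) = 0.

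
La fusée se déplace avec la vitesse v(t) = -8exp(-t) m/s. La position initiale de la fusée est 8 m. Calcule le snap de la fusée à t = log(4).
En partant de la vitesse v(t) = -8·exp(-t), nous prenons 3 dérivées. En prenant d/dt de v(t), nous trouvons a(t) = 8·exp(-t). En dérivant l'accélération, nous obtenons le jerk: j(t) = -8·exp(-t). En prenant d/dt de j(t), nous trouvons s(t) = 8·exp(-t). En utilisant s(t) = 8·exp(-t) et en substituant t = log(4), nous trouvons s = 2.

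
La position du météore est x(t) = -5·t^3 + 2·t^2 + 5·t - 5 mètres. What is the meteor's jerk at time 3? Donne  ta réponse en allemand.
Wir müssen unsere Gleichung für die Position x(t) = -5·t^3 + 2·t^2 + 5·t - 5 3-mal ableiten. Durch Ableiten von der Position erhalten wir die Geschwindigkeit: v(t) = -15·t^2 + 4·t + 5. Durch Ableiten von der Geschwindigkeit erhalten wir die Beschleunigung: a(t) = 4 - 30·t. Die Ableitung von der Beschleunigung ergibt den Ruck: j(t) = -30. Aus der Gleichung für den Ruck j(t) = -30, setzen wir t = 3 ein und erhalten j = -30.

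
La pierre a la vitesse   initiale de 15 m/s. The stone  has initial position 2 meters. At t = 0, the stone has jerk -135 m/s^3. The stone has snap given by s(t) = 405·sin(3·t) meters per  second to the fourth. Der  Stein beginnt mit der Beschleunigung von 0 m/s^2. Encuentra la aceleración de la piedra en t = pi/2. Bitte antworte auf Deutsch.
Wir müssen unsere Gleichung für den Snap s(t) = 405·sin(3·t) 2-mal integrieren. Durch Integration von dem Snap und Verwendung der Anfangsbedingung j(0) = -135, erhalten wir j(t) = -135·cos(3·t). Die Stammfunktion von dem Ruck, mit a(0) = 0, ergibt die Beschleunigung: a(t) = -45·sin(3·t). Wir haben die Beschleunigung a(t) = -45·sin(3·t). Durch Einsetzen von t = pi/2: a(pi/2) = 45.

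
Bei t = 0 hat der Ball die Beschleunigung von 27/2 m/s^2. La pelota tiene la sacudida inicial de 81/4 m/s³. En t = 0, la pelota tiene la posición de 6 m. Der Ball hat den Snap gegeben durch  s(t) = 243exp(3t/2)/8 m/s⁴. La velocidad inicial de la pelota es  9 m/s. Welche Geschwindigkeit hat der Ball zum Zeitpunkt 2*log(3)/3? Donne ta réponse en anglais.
To solve this, we need to take 3 antiderivatives of our snap equation s(t) = 243·exp(3·t/2)/8. Taking ∫s(t)dt and applying j(0) = 81/4, we find j(t) = 81·exp(3·t/2)/4. The integral of jerk is acceleration. Using a(0) = 27/2, we get a(t) = 27·exp(3·t/2)/2. The integral of acceleration, with v(0) = 9, gives velocity: v(t) = 9·exp(3·t/2). We have velocity v(t) = 9·exp(3·t/2). Substituting t = 2*log(3)/3: v(2*log(3)/3) = 27.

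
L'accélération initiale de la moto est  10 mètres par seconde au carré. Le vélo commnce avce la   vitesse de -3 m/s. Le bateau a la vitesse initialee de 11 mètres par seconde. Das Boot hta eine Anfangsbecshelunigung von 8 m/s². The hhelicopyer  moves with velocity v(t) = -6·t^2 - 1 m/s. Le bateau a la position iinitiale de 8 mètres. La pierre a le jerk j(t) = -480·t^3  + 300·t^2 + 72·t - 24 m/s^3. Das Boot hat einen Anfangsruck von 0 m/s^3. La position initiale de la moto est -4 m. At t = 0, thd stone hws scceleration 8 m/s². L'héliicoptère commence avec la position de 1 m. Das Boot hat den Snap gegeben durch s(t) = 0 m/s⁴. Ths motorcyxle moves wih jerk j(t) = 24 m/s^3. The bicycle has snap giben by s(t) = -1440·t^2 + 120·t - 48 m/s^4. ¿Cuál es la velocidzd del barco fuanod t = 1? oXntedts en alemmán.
Ausgehend von dem Snap s(t) = 0, nehmen wir 3 Integrale. Die Stammfunktion von dem Snap, mit j(0) = 0, ergibt den Ruck: j(t) = 0. Die Stammfunktion von dem Ruck, mit a(0) = 8, ergibt die Beschleunigung: a(t) = 8. Durch Integration von der Beschleunigung und Verwendung der Anfangsbedingung v(0) = 11, erhalten wir v(t) = 8·t + 11. Aus der Gleichung für die Geschwindigkeit v(t) = 8·t + 11, setzen wir t = 1 ein und erhalten v = 19.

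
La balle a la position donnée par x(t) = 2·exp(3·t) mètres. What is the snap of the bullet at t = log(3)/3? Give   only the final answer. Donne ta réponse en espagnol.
En t = log(3)/3, s = 486.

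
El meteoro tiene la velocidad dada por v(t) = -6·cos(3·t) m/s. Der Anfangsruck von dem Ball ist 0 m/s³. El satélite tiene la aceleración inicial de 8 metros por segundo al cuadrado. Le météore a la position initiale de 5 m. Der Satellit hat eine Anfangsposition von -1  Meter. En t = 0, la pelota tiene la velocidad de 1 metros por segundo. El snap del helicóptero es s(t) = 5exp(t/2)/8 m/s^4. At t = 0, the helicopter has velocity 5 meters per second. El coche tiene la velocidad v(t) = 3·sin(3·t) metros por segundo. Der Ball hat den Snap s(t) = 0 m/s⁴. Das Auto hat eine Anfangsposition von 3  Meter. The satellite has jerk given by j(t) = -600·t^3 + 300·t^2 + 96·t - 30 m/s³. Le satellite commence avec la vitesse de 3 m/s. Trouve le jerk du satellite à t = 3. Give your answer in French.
En utilisant j(t) = -600·t^3 + 300·t^2 + 96·t - 30 et en substituant t = 3, nous trouvons j = -13242.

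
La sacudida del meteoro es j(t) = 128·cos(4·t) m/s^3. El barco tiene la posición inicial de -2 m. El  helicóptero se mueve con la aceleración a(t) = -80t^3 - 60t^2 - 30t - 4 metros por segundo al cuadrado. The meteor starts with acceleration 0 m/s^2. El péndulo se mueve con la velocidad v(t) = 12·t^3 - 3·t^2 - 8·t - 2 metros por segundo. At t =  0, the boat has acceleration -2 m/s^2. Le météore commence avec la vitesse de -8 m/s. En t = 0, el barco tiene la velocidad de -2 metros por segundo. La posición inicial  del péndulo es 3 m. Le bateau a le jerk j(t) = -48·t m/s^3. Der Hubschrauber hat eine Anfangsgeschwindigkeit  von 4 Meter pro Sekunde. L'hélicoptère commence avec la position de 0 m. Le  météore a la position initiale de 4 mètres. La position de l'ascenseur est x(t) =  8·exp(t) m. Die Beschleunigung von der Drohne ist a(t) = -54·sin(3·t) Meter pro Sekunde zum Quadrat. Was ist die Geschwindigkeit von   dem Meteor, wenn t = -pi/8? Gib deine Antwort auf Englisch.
We need to integrate our jerk equation j(t) = 128·cos(4·t) 2 times. The antiderivative of jerk is acceleration. Using a(0) = 0, we get a(t) = 32·sin(4·t). The integral of acceleration is velocity. Using v(0) = -8, we get v(t) = -8·cos(4·t). From the given velocity equation v(t) = -8·cos(4·t), we substitute t = -pi/8 to get v = 0.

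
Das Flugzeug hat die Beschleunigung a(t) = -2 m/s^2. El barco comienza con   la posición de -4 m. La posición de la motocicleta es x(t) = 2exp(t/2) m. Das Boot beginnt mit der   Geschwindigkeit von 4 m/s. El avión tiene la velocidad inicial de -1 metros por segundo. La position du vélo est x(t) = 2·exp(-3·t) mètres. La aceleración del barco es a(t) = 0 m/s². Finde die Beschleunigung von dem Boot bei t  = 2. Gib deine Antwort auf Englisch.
From the given acceleration equation a(t) = 0, we substitute t = 2 to get a = 0.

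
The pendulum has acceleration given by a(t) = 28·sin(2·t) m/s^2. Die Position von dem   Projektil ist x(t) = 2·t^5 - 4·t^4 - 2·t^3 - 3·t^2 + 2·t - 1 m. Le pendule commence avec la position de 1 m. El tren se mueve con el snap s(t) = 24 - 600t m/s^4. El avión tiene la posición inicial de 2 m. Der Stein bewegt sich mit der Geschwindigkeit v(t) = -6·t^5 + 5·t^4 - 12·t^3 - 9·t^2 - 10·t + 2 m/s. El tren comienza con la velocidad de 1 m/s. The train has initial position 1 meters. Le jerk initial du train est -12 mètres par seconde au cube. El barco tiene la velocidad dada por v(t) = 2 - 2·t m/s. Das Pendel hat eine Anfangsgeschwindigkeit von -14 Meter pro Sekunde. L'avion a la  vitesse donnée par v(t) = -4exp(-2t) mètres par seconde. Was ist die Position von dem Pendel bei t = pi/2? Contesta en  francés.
Nous devons intégrer notre équation de l'accélération a(t) = 28·sin(2·t) 2 fois. La primitive de l'accélération est la vitesse. En utilisant v(0) = -14, nous obtenons v(t) = -14·cos(2·t). L'intégrale de la vitesse est la position. En utilisant x(0) = 1, nous obtenons x(t) = 1 - 7·sin(2·t). Nous avons la position x(t) = 1 - 7·sin(2·t). En substituant t = pi/2: x(pi/2) = 1.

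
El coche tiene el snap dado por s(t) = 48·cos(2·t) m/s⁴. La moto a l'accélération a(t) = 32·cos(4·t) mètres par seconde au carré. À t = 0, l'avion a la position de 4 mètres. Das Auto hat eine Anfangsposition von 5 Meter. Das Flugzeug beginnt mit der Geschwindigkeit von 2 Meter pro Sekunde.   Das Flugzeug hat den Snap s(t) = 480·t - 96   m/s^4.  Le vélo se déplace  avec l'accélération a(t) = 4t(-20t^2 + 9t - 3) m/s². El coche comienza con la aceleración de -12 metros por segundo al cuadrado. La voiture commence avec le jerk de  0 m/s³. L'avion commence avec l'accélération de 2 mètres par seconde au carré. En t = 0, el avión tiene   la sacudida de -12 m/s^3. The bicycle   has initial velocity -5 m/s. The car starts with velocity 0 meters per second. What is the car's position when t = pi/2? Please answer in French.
En partant du snap s(t) = 48·cos(2·t), nous prenons 4 intégrales. En prenant ∫s(t)dt et en appliquant j(0) = 0, nous trouvons j(t) = 24·sin(2·t). En intégrant le jerk et en utilisant la condition initiale a(0) = -12, nous obtenons a(t) = -12·cos(2·t). L'intégrale de l'accélération, avec v(0) = 0, donne la vitesse: v(t) = -6·sin(2·t). La primitive de la vitesse, avec x(0) = 5, donne la position: x(t) = 3·cos(2·t) + 2. De l'équation de la position x(t) = 3·cos(2·t) + 2, nous substituons t = pi/2 pour obtenir x = -1.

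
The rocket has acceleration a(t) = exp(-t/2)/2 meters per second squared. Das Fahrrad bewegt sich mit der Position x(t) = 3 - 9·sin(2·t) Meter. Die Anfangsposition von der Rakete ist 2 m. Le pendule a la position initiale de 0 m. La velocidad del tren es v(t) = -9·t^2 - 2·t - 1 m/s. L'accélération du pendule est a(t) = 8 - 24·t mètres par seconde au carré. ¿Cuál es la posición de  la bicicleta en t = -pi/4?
Usando x(t) = 3 - 9·sin(2·t) y sustituyendo t = -pi/4, encontramos x = 12.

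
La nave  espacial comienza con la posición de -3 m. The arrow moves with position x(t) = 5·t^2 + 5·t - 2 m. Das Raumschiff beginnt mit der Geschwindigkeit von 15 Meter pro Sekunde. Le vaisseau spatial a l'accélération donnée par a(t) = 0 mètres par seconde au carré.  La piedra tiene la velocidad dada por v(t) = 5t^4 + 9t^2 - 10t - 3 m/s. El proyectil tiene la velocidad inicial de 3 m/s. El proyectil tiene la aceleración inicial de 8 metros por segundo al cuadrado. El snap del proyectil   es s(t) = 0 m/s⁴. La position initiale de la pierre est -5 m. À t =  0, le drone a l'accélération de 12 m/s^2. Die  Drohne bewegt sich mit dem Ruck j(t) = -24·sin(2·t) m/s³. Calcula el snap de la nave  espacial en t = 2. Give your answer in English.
Starting from acceleration a(t) = 0, we take 2 derivatives. Taking d/dt of a(t), we find j(t) = 0. Taking d/dt of j(t), we find s(t) = 0. Using s(t) = 0 and substituting t = 2, we find s = 0.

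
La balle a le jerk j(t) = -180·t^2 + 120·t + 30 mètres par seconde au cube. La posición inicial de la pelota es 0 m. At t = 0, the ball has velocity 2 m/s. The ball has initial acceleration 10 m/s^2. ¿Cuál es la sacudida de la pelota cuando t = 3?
Usando j(t) = -180·t^2 + 120·t + 30 y sustituyendo t = 3, encontramos j = -1230.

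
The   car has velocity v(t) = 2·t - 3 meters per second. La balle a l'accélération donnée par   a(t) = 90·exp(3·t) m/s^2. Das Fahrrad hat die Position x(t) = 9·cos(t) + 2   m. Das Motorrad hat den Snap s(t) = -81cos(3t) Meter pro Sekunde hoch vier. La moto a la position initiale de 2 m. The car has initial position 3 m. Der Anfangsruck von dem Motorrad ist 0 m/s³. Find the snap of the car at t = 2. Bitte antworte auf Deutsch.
Ausgehend von der Geschwindigkeit v(t) = 2·t - 3, nehmen wir 3 Ableitungen. Die Ableitung von der Geschwindigkeit ergibt die Beschleunigung: a(t) = 2. Die Ableitung von der Beschleunigung ergibt den Ruck: j(t) = 0. Mit d/dt von j(t) finden wir s(t) = 0. Wir haben den Snap s(t) = 0. Durch Einsetzen von t = 2: s(2) = 0.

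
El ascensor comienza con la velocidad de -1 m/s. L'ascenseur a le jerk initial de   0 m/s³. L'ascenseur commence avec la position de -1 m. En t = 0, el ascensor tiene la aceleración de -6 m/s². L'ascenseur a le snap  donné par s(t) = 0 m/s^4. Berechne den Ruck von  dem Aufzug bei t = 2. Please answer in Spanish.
Para resolver esto, necesitamos tomar 1 antiderivada de nuestra ecuación del snap s(t) = 0. La antiderivada del snap es la sacudida. Usando j(0) = 0, obtenemos j(t) = 0. Tenemos la sacudida j(t) = 0. Sustituyendo t = 2: j(2) = 0.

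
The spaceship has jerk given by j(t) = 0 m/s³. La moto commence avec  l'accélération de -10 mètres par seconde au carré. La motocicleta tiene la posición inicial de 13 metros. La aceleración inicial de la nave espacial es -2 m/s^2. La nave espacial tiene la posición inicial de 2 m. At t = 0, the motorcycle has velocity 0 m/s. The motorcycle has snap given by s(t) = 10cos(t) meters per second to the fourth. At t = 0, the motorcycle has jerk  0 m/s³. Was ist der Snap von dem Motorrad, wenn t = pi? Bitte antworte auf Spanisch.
De la ecuación del snap s(t) = 10·cos(t), sustituimos t = pi para obtener s = -10.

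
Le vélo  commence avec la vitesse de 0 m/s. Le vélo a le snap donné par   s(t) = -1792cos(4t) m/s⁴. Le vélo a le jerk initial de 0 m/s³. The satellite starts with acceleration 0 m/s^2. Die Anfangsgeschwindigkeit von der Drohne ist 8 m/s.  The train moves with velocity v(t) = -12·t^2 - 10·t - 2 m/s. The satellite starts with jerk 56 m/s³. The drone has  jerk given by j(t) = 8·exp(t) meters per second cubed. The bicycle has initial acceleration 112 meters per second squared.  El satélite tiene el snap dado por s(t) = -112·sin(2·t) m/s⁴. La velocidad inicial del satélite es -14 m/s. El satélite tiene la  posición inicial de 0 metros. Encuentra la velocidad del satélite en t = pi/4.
Para resolver esto, necesitamos tomar 3 integrales de nuestra ecuación del snap s(t) = -112·sin(2·t). Tomando ∫s(t)dt y aplicando j(0) = 56, encontramos j(t) = 56·cos(2·t). Integrando la sacudida y usando la condición inicial a(0) = 0, obtenemos a(t) = 28·sin(2·t). La antiderivada de la aceleración, con v(0) = -14, da la velocidad: v(t) = -14·cos(2·t). De la ecuación de la velocidad v(t) = -14·cos(2·t), sustituimos t = pi/4 para obtener v = 0.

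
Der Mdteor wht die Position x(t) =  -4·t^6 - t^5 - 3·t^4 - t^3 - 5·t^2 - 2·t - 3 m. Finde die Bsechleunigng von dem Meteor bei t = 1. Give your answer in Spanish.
Para resolver esto, necesitamos tomar 2 derivadas de nuestra ecuación de la posición x(t) = -4·t^6 - t^5 - 3·t^4 - t^3 - 5·t^2 - 2·t - 3. Derivando la posición, obtenemos la velocidad: v(t) = -24·t^5 - 5·t^4 - 12·t^3 - 3·t^2 - 10·t - 2. Derivando la velocidad, obtenemos la aceleración: a(t) = -120·t^4 - 20·t^3 - 36·t^2 - 6·t - 10. Tenemos la aceleración a(t) = -120·t^4 - 20·t^3 - 36·t^2 - 6·t - 10. Sustituyendo t = 1: a(1) = -192.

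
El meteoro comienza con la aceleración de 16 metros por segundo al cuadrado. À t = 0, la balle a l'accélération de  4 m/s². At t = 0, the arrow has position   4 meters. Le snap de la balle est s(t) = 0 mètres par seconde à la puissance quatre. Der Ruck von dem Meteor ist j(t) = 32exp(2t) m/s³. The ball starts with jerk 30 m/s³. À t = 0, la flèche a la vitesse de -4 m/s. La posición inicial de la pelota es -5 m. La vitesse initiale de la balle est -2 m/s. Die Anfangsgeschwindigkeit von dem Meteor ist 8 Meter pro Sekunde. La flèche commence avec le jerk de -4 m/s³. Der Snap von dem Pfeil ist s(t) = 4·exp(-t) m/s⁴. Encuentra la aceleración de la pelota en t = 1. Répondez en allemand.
Wir müssen die Stammfunktion unserer Gleichung für den Snap s(t) = 0 2-mal finden. Mit ∫s(t)dt und Anwendung von j(0) = 30, finden wir j(t) = 30. Durch Integration von dem Ruck und Verwendung der Anfangsbedingung a(0) = 4, erhalten wir a(t) = 30·t + 4. Mit a(t) = 30·t + 4 und Einsetzen von t = 1, finden wir a = 34.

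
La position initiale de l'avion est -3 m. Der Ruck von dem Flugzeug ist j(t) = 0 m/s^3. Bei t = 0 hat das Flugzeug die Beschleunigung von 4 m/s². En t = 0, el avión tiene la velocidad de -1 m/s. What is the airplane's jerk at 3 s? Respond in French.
En utilisant j(t) = 0 et en substituant t = 3, nous trouvons j = 0.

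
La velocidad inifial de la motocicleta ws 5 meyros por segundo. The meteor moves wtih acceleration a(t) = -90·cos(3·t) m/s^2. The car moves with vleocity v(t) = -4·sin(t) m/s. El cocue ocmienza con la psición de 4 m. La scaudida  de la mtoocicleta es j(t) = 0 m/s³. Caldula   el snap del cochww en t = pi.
Debemos derivar nuestra ecuación de la velocidad v(t) = -4·sin(t) 3 veces. Derivando la velocidad, obtenemos la aceleración: a(t) = -4·cos(t). Derivando la aceleración, obtenemos la sacudida: j(t) = 4·sin(t). Tomando d/dt de j(t), encontramos s(t) = 4·cos(t). De la ecuación del snap s(t) = 4·cos(t), sustituimos t = pi para obtener s = -4.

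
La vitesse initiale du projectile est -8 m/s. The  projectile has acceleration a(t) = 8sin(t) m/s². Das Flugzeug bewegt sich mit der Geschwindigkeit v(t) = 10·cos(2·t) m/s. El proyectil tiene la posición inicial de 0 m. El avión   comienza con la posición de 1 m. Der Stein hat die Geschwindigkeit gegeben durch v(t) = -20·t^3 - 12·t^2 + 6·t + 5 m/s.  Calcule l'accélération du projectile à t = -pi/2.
De l'équation de l'accélération a(t) = 8·sin(t), nous substituons t = -pi/2 pour obtenir a = -8.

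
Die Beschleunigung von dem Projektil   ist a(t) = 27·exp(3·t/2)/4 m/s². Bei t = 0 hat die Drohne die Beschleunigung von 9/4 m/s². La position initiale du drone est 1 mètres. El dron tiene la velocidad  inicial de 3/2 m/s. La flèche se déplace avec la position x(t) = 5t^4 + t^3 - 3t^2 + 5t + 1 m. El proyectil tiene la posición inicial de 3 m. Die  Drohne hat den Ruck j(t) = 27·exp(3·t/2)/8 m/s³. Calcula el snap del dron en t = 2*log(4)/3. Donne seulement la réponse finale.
s(2*log(4)/3) = 81/4.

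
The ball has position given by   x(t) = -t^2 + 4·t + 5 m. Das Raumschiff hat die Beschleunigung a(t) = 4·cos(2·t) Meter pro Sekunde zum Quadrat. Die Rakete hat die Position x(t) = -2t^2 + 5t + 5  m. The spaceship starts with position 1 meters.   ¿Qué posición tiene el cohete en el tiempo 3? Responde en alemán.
Wir haben die Position x(t) = -2·t^2 + 5·t + 5. Durch Einsetzen von t = 3: x(3) = 2.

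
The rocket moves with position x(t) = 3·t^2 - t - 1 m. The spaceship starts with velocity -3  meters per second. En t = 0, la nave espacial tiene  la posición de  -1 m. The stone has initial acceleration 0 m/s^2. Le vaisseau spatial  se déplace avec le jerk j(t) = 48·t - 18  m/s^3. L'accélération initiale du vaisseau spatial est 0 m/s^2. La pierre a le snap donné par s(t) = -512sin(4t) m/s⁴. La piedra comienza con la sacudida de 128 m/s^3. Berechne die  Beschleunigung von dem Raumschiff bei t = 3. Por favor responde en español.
Partiendo de la sacudida j(t) = 48·t - 18, tomamos 1 integral. Integrando la sacudida y usando la condición inicial a(0) = 0, obtenemos a(t) = 6·t·(4·t - 3). Usando a(t) = 6·t·(4·t - 3) y sustituyendo t = 3, encontramos a = 162.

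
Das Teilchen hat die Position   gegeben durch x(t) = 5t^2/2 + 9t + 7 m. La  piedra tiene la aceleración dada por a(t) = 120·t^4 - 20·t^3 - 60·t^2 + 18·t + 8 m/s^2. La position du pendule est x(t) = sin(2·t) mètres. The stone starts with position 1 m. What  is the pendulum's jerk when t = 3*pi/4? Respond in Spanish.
Partiendo de la posición x(t) = sin(2·t), tomamos 3 derivadas. La derivada de la posición da la velocidad: v(t) = 2·cos(2·t). Derivando la velocidad, obtenemos la aceleración: a(t) = -4·sin(2·t). Tomando d/dt de a(t), encontramos j(t) = -8·cos(2·t). Tenemos la sacudida j(t) = -8·cos(2·t). Sustituyendo t = 3*pi/4: j(3*pi/4) = 0.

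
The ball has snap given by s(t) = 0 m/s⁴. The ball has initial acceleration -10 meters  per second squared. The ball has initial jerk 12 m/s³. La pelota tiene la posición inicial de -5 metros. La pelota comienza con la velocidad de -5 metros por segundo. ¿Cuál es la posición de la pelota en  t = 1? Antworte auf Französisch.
Nous devons trouver l'intégrale de notre équation du snap s(t) = 0 4 fois. La primitive du snap, avec j(0) = 12, donne le jerk: j(t) = 12. La primitive du jerk, avec a(0) = -10, donne l'accélération: a(t) = 12·t - 10. La primitive de l'accélération, avec v(0) = -5, donne la vitesse: v(t) = 6·t^2 - 10·t - 5. En prenant ∫v(t)dt et en appliquant x(0) = -5, nous trouvons x(t) = 2·t^3 - 5·t^2 - 5·t - 5. De l'équation de la position x(t) = 2·t^3 - 5·t^2 - 5·t - 5, nous substituons t = 1 pour obtenir x = -13.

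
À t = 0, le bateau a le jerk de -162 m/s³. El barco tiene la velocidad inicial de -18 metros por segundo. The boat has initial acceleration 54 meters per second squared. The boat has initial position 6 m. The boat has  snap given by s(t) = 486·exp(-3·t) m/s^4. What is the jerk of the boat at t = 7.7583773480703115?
To find the answer, we compute 1 integral of s(t) = 486·exp(-3·t). Taking ∫s(t)dt and applying j(0) = -162, we find j(t) = -162·exp(-3·t). From the given jerk equation j(t) = -162·exp(-3·t), we substitute t = 7.7583773480703115 to get j = -1.26256458206989E-8.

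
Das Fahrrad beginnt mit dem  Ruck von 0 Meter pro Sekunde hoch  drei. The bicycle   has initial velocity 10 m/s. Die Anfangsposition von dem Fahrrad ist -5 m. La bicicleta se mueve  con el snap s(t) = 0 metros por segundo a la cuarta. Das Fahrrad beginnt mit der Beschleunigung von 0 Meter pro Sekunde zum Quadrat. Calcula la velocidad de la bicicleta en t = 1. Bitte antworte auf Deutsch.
Ausgehend von dem Snap s(t) = 0, nehmen wir 3 Stammfunktionen. Mit ∫s(t)dt und Anwendung von j(0) = 0, finden wir j(t) = 0. Die Stammfunktion von dem Ruck, mit a(0) = 0, ergibt die Beschleunigung: a(t) = 0. Durch Integration von der Beschleunigung und Verwendung der Anfangsbedingung v(0) = 10, erhalten wir v(t) = 10. Wir haben die Geschwindigkeit v(t) = 10. Durch Einsetzen von t = 1: v(1) = 10.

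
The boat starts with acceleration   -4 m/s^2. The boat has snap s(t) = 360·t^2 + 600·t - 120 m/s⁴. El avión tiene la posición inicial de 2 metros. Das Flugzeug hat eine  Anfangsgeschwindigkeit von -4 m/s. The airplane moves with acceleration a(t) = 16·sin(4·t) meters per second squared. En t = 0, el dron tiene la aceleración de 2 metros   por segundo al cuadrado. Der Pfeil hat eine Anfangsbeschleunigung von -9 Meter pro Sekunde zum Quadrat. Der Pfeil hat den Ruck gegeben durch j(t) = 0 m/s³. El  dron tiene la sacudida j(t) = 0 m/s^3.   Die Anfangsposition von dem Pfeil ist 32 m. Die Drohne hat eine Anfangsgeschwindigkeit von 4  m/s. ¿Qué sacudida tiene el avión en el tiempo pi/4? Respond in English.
To solve this, we need to take 1 derivative of our acceleration equation a(t) = 16·sin(4·t). Differentiating acceleration, we get jerk: j(t) = 64·cos(4·t). From the given jerk equation j(t) = 64·cos(4·t), we substitute t = pi/4 to get j = -64.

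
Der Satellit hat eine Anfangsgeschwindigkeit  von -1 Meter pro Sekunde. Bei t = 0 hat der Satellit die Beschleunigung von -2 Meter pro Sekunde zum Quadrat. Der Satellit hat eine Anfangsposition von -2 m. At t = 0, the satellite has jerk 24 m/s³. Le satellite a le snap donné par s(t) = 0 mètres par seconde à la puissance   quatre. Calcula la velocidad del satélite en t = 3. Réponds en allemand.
Ausgehend von dem Snap s(t) = 0, nehmen wir 3 Stammfunktionen. Durch Integration von dem Snap und Verwendung der Anfangsbedingung j(0) = 24, erhalten wir j(t) = 24. Das Integral von dem Ruck, mit a(0) = -2, ergibt die Beschleunigung: a(t) = 24·t - 2. Mit ∫a(t)dt und Anwendung von v(0) = -1, finden wir v(t) = 12·t^2 - 2·t - 1. Wir haben die Geschwindigkeit v(t) = 12·t^2 - 2·t - 1. Durch Einsetzen von t = 3: v(3) = 101.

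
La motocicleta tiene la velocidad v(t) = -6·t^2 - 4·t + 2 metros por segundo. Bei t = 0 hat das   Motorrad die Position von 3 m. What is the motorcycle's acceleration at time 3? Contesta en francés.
Pour résoudre ceci, nous devons prendre 1 dérivée de notre équation de la vitesse v(t) = -6·t^2 - 4·t + 2. La dérivée de la vitesse donne l'accélération: a(t) = -12·t - 4. Nous avons l'accélération a(t) = -12·t - 4. En substituant t = 3: a(3) = -40.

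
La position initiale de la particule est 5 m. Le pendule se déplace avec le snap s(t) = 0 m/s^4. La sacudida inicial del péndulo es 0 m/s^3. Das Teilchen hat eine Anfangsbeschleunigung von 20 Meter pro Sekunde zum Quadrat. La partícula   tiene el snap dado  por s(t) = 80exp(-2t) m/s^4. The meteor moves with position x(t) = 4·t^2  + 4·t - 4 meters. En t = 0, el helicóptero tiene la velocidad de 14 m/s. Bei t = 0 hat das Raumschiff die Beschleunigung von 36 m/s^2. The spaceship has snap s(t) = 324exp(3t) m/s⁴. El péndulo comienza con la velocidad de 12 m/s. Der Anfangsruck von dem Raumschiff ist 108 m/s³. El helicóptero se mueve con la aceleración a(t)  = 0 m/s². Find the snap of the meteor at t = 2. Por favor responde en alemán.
Ausgehend von der Position x(t) = 4·t^2 + 4·t - 4, nehmen wir 4 Ableitungen. Mit d/dt von x(t) finden wir v(t) = 8·t + 4. Die Ableitung von der Geschwindigkeit ergibt die Beschleunigung: a(t) = 8. Durch Ableiten von der Beschleunigung erhalten wir den Ruck: j(t) = 0. Mit d/dt von j(t) finden wir s(t) = 0. Mit s(t) = 0 und Einsetzen von t = 2, finden wir s = 0.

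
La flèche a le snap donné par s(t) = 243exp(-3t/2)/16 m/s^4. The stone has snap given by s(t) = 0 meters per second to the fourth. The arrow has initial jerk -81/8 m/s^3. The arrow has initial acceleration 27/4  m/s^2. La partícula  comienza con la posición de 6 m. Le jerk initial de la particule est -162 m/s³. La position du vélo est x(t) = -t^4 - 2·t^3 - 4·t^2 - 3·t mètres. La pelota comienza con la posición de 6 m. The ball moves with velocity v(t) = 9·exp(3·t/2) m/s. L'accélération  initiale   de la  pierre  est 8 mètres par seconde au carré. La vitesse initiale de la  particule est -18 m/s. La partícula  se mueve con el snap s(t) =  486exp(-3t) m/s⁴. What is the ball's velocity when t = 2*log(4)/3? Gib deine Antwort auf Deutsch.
Aus der Gleichung für die Geschwindigkeit v(t) = 9·exp(3·t/2), setzen wir t = 2*log(4)/3 ein und erhalten v = 36.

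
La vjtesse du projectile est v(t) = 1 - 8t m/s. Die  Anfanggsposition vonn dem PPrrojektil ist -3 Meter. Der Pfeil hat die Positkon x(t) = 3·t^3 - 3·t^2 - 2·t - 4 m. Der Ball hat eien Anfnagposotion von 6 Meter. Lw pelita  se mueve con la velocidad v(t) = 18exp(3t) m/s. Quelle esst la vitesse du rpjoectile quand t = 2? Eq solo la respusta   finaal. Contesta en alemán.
Die Antwort ist -15.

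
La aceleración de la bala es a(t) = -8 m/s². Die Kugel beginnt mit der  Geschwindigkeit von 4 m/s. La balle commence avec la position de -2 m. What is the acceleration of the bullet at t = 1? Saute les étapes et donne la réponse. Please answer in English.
The acceleration at t = 1 is a = -8.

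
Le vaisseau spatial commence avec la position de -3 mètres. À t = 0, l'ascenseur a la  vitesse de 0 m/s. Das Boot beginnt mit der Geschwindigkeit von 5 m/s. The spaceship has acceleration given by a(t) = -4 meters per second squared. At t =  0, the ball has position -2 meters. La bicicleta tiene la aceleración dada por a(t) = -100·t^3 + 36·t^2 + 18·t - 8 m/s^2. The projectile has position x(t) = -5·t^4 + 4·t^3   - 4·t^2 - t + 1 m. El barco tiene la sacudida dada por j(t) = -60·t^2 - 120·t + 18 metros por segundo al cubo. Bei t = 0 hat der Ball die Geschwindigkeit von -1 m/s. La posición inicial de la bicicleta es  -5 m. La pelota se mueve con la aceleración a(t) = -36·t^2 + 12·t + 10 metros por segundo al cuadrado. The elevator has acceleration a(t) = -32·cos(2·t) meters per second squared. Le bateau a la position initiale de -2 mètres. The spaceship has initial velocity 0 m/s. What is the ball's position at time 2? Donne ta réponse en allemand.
Ausgehend von der Beschleunigung a(t) = -36·t^2 + 12·t + 10, nehmen wir 2 Integrale. Das Integral von der Beschleunigung, mit v(0) = -1, ergibt die Geschwindigkeit: v(t) = -12·t^3 + 6·t^2 + 10·t - 1. Die Stammfunktion von der Geschwindigkeit ist die Position. Mit x(0) = -2 erhalten wir x(t) = -3·t^4 + 2·t^3 + 5·t^2 - t - 2. Aus der Gleichung für die Position x(t) = -3·t^4 + 2·t^3 + 5·t^2 - t - 2, setzen wir t = 2 ein und erhalten x = -16.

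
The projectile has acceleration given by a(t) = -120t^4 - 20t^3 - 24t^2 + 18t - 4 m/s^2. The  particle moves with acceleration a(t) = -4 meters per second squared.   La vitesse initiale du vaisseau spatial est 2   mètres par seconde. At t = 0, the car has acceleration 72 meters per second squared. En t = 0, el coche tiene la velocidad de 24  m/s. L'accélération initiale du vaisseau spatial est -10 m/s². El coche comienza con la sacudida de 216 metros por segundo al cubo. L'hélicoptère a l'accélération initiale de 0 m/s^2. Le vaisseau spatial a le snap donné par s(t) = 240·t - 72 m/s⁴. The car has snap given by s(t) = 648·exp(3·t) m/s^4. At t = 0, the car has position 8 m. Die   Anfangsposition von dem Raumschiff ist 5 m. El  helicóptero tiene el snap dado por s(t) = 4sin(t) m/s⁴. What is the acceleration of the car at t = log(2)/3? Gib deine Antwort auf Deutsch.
Ausgehend von dem Snap s(t) = 648·exp(3·t), nehmen wir 2 Stammfunktionen. Die Stammfunktion von dem Snap ist der Ruck. Mit j(0) = 216 erhalten wir j(t) = 216·exp(3·t). Durch Integration von dem Ruck und Verwendung der Anfangsbedingung a(0) = 72, erhalten wir a(t) = 72·exp(3·t). Mit a(t) = 72·exp(3·t) und Einsetzen von t = log(2)/3, finden wir a = 144.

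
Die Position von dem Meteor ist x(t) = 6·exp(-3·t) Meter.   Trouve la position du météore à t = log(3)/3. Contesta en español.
Tenemos la posición x(t) = 6·exp(-3·t). Sustituyendo t = log(3)/3: x(log(3)/3) = 2.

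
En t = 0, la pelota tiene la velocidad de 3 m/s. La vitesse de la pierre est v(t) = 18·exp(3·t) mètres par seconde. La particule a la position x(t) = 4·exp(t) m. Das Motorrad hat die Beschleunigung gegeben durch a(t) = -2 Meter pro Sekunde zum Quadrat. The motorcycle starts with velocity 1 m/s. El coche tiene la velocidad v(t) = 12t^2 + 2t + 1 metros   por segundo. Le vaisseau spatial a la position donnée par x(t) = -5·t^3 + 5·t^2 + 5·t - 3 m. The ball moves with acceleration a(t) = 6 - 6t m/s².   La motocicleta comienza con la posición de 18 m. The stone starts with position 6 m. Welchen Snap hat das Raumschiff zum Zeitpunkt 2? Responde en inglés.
We must differentiate our position equation x(t) = -5·t^3 + 5·t^2 + 5·t - 3 4 times. Differentiating position, we get velocity: v(t) = -15·t^2 + 10·t + 5. The derivative of velocity gives acceleration: a(t) = 10 - 30·t. The derivative of acceleration gives jerk: j(t) = -30. Differentiating jerk, we get snap: s(t) = 0. Using s(t) = 0 and substituting t = 2, we find s = 0.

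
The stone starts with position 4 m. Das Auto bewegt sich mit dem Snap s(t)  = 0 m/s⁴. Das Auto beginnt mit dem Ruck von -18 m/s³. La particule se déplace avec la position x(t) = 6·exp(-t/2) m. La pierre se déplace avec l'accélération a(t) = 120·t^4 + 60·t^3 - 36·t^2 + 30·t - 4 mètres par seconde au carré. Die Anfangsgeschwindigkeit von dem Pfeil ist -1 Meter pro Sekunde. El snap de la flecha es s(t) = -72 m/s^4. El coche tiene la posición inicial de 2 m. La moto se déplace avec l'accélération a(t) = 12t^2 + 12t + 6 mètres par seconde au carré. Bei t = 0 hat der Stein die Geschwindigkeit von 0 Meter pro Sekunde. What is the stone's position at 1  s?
We need to integrate our acceleration equation a(t) = 120·t^4 + 60·t^3 - 36·t^2 + 30·t - 4 2 times. Taking ∫a(t)dt and applying v(0) = 0, we find v(t) = t·(24·t^4 + 15·t^3 - 12·t^2 + 15·t - 4). The antiderivative of velocity, with x(0) = 4, gives position: x(t) = 4·t^6 + 3·t^5 - 3·t^4 + 5·t^3 - 2·t^2 + 4. Using x(t) = 4·t^6 + 3·t^5 - 3·t^4 + 5·t^3 - 2·t^2 + 4 and substituting t = 1, we find x = 11.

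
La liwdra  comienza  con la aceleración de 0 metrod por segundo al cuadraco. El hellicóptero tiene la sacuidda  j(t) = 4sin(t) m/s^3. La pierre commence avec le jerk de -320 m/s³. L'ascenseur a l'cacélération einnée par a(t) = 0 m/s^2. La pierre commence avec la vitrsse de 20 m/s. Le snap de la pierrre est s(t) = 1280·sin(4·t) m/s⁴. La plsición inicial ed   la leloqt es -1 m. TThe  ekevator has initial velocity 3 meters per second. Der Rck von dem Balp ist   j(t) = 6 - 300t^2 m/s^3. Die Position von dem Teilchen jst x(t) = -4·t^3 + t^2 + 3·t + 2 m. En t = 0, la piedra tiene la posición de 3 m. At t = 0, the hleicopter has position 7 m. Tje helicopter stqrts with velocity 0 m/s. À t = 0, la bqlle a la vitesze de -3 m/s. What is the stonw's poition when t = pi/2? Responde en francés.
Nous devons trouver l'intégrale de notre équation du snap s(t) = 1280·sin(4·t) 4 fois. En prenant ∫s(t)dt et en appliquant j(0) = -320, nous trouvons j(t) = -320·cos(4·t). La primitive du jerk, avec a(0) = 0, donne l'accélération: a(t) = -80·sin(4·t). La primitive de l'accélération est la vitesse. En utilisant v(0) = 20, nous obtenons v(t) = 20·cos(4·t). L'intégrale de la vitesse est la position. En utilisant x(0) = 3, nous obtenons x(t) = 5·sin(4·t) + 3. De l'équation de la position x(t) = 5·sin(4·t) + 3, nous substituons t = pi/2 pour obtenir x = 3.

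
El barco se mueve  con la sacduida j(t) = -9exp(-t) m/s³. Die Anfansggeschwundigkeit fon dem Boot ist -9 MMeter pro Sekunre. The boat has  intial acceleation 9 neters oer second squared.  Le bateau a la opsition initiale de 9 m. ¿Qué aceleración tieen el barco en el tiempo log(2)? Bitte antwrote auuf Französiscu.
En partant du jerk j(t) = -9·exp(-t), nous prenons 1 primitive. L'intégrale du jerk est l'accélération. En utilisant a(0) = 9, nous obtenons a(t) = 9·exp(-t). De l'équation de l'accélération a(t) = 9·exp(-t), nous substituons t = log(2) pour obtenir a = 9/2.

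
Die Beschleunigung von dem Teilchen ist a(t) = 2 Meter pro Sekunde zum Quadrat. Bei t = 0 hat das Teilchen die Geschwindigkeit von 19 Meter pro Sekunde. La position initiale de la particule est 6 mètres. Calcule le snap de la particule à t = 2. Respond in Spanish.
Partiendo de la aceleración a(t) = 2, tomamos 2 derivadas. La derivada de la aceleración da la sacudida: j(t) = 0. La derivada de la sacudida da el snap: s(t) = 0. Usando s(t) = 0 y sustituyendo t = 2, encontramos s = 0.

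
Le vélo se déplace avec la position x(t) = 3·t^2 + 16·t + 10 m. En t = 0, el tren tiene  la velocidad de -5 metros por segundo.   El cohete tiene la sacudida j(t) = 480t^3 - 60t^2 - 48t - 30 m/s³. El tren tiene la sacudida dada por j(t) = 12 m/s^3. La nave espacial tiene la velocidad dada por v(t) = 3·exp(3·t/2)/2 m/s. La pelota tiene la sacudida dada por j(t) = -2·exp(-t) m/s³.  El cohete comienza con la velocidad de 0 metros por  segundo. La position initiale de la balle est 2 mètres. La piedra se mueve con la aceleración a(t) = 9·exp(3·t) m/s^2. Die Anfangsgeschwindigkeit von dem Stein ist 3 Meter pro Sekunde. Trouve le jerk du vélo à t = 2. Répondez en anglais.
Starting from position x(t) = 3·t^2 + 16·t + 10, we take 3 derivatives. Taking d/dt of x(t), we find v(t) = 6·t + 16. The derivative of velocity gives acceleration: a(t) = 6. The derivative of acceleration gives jerk: j(t) = 0. From the given jerk equation j(t) = 0, we substitute t = 2 to get j = 0.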